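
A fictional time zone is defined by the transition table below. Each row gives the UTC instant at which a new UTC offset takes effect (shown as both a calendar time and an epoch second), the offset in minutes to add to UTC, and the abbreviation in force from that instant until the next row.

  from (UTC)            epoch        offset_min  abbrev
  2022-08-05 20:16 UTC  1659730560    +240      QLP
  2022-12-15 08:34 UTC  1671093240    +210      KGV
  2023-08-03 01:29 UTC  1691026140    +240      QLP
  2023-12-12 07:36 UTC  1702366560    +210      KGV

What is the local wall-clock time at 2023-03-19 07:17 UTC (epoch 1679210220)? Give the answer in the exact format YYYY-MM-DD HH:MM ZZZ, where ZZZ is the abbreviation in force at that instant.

Query: 2023-03-19 07:17 UTC
Rule 2/4 (KGV, +03:30): 2022-12-15 08:34 UTC ≤ query < 2023-08-03 01:29 UTC
7·60 + 17 + 210 = 647 min
647 = 0·1440 + 647; 647 = 10·60 + 47 → 10:47, same day
→ 2023-03-19 10:47 KGV

2023-03-19 10:47 KGV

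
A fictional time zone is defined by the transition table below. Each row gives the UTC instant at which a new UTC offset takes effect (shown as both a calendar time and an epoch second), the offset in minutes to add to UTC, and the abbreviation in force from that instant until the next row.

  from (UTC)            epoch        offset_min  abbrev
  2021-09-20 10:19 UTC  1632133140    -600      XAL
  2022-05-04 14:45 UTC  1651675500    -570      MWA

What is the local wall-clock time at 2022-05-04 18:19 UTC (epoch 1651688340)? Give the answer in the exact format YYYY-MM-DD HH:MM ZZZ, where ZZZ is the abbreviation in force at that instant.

2022-05-04 08:49 MWA

Query: 2022-05-04 18:19 UTC
Rule 2/2 (MWA, -09:30): 2022-05-04 14:45 UTC ≤ query < +∞
18·60 + 19 - 570 = 529 min
529 = 0·1440 + 529; 529 = 8·60 + 49 → 08:49, same day
→ 2022-05-04 08:49 MWA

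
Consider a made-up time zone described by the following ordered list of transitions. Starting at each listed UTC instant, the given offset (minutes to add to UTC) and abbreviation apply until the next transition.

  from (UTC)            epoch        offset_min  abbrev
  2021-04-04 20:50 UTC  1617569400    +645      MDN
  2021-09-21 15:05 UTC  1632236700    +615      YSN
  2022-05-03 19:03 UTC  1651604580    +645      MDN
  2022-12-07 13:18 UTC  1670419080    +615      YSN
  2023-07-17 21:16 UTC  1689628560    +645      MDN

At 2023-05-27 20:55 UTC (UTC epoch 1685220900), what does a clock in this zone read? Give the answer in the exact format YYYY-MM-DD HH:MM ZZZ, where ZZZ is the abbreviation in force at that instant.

Query: 2023-05-27 20:55 UTC
Rule 4/5 (YSN, +10:15): 2022-12-07 13:18 UTC ≤ query < 2023-07-17 21:16 UTC
20·60 + 55 + 615 = 1870 min
1870 = 1·1440 + 430; 430 = 7·60 + 10 → 07:10, 2023-05-27 + 1 day = 2023-05-28
→ 2023-05-28 07:10 YSN

2023-05-28 07:10 YSN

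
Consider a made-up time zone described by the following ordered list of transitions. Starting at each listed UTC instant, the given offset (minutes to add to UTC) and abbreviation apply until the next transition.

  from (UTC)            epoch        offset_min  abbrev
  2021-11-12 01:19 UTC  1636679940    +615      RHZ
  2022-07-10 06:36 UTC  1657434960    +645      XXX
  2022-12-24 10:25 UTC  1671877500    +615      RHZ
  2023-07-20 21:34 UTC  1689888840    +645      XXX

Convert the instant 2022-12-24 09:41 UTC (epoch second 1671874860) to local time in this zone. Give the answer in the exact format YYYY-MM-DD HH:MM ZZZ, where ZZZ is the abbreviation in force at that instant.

Query: 2022-12-24 09:41 UTC
Rule 2/4 (XXX, +10:45): 2022-07-10 06:36 UTC ≤ query < 2022-12-24 10:25 UTC
9·60 + 41 + 645 = 1226 min
1226 = 0·1440 + 1226; 1226 = 20·60 + 26 → 20:26, same day
→ 2022-12-24 20:26 XXX

2022-12-24 20:26 XXX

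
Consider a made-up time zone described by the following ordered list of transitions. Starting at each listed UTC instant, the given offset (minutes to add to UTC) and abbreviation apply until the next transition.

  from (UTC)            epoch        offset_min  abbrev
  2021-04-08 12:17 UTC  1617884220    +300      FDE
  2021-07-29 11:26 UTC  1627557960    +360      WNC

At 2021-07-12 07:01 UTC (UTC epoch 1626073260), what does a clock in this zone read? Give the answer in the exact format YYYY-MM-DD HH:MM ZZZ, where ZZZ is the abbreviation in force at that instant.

2021-07-12 12:01 FDE

Query: 2021-07-12 07:01 UTC
Rule 1/2 (FDE, +05:00): 2021-04-08 12:17 UTC ≤ query < 2021-07-29 11:26 UTC
7·60 + 1 + 300 = 721 min
721 = 0·1440 + 721; 721 = 12·60 + 1 → 12:01, same day
→ 2021-07-12 12:01 FDE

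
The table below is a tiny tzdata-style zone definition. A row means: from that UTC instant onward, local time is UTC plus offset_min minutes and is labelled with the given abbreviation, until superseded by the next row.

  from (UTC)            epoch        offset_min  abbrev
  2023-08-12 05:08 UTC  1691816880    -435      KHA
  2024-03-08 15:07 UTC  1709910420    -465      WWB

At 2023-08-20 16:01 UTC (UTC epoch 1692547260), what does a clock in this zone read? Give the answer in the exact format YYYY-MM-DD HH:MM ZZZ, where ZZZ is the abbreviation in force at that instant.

Query: 2023-08-20 16:01 UTC
Rule 1/2 (KHA, -07:15): 2023-08-12 05:08 UTC ≤ query < 2024-03-08 15:07 UTC
16·60 + 1 - 435 = 526 min
526 = 0·1440 + 526; 526 = 8·60 + 46 → 08:46, same day
→ 2023-08-20 08:46 KHA

2023-08-20 08:46 KHA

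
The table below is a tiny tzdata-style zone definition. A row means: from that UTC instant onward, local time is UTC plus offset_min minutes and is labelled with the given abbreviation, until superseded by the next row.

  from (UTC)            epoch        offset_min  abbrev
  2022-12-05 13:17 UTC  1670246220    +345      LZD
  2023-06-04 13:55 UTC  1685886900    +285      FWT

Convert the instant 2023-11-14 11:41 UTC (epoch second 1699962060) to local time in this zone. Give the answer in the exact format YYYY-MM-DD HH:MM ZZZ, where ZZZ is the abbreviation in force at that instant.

Query: 2023-11-14 11:41 UTC
Rule 2/2 (FWT, +04:45): 2023-06-04 13:55 UTC ≤ query < +∞
11·60 + 41 + 285 = 986 min
986 = 0·1440 + 986; 986 = 16·60 + 26 → 16:26, same day
→ 2023-11-14 16:26 FWT

2023-11-14 16:26 FWT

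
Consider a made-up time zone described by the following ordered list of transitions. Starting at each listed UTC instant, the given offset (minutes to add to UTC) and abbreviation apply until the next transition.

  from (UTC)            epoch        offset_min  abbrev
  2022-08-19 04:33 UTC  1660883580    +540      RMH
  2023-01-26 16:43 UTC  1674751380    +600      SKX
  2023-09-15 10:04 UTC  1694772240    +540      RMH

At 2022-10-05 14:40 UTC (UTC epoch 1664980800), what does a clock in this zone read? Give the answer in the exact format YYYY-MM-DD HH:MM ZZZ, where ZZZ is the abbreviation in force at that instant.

Query: 2022-10-05 14:40 UTC
Rule 1/3 (RMH, +09:00): 2022-08-19 04:33 UTC ≤ query < 2023-01-26 16:43 UTC
14·60 + 40 + 540 = 1420 min
1420 = 0·1440 + 1420; 1420 = 23·60 + 40 → 23:40, same day
→ 2022-10-05 23:40 RMH

2022-10-05 23:40 RMH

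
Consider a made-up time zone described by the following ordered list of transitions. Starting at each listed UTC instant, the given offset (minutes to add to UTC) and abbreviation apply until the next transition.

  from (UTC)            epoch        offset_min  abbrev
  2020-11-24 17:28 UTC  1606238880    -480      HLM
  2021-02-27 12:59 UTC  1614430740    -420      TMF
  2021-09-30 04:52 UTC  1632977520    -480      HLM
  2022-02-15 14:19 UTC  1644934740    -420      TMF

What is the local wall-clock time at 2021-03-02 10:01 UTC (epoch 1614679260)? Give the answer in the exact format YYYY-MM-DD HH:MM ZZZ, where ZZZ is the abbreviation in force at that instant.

Query: 2021-03-02 10:01 UTC
Rule 2/4 (TMF, -07:00): 2021-02-27 12:59 UTC ≤ query < 2021-09-30 04:52 UTC
10·60 + 1 - 420 = 181 min
181 = 0·1440 + 181; 181 = 3·60 + 1 → 03:01, same day
→ 2021-03-02 03:01 TMF

2021-03-02 03:01 TMF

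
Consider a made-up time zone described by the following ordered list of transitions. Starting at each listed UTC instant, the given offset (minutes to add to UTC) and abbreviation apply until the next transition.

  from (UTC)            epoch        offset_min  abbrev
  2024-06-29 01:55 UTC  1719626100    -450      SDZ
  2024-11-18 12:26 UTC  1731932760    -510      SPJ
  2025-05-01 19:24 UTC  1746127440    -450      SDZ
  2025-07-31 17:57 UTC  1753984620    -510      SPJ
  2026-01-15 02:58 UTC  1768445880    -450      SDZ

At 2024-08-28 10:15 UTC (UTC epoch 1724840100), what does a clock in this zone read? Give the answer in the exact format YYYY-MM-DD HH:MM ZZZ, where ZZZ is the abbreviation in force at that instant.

2024-08-28 02:45 SDZ

Query: 2024-08-28 10:15 UTC
Rule 1/5 (SDZ, -07:30): 2024-06-29 01:55 UTC ≤ query < 2024-11-18 12:26 UTC
10·60 + 15 - 450 = 165 min
165 = 0·1440 + 165; 165 = 2·60 + 45 → 02:45, same day
→ 2024-08-28 02:45 SDZ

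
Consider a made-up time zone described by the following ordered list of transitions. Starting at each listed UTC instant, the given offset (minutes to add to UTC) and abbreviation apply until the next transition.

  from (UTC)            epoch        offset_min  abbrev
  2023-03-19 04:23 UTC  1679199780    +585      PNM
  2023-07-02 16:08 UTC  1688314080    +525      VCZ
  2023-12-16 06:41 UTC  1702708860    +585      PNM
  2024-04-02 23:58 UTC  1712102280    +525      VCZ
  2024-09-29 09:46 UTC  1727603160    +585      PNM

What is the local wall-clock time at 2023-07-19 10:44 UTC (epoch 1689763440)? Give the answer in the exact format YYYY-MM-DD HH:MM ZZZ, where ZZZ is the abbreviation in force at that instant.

Query: 2023-07-19 10:44 UTC
Rule 2/5 (VCZ, +08:45): 2023-07-02 16:08 UTC ≤ query < 2023-12-16 06:41 UTC
10·60 + 44 + 525 = 1169 min
1169 = 0·1440 + 1169; 1169 = 19·60 + 29 → 19:29, same day
→ 2023-07-19 19:29 VCZ

2023-07-19 19:29 VCZ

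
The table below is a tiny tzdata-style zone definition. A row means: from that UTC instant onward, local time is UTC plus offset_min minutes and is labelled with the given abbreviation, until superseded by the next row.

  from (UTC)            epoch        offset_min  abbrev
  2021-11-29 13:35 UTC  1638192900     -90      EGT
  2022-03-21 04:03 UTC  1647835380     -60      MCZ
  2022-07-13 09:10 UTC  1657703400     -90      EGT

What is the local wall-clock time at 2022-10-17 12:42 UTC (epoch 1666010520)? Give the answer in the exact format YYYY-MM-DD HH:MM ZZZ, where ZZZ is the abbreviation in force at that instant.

2022-10-17 11:12 EGT

Query: 2022-10-17 12:42 UTC
Rule 3/3 (EGT, -01:30): 2022-07-13 09:10 UTC ≤ query < +∞
12·60 + 42 - 90 = 672 min
672 = 0·1440 + 672; 672 = 11·60 + 12 → 11:12, same day
→ 2022-10-17 11:12 EGT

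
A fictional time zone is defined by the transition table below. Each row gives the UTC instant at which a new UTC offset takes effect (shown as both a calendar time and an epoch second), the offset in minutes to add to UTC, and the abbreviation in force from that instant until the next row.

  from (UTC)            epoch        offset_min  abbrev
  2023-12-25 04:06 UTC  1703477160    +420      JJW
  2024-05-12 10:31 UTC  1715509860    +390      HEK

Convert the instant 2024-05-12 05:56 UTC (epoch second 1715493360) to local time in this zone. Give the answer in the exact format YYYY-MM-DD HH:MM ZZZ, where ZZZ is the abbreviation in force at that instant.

2024-05-12 12:56 JJW

Query: 2024-05-12 05:56 UTC
Rule 1/2 (JJW, +07:00): 2023-12-25 04:06 UTC ≤ query < 2024-05-12 10:31 UTC
5·60 + 56 + 420 = 776 min
776 = 0·1440 + 776; 776 = 12·60 + 56 → 12:56, same day
→ 2024-05-12 12:56 JJW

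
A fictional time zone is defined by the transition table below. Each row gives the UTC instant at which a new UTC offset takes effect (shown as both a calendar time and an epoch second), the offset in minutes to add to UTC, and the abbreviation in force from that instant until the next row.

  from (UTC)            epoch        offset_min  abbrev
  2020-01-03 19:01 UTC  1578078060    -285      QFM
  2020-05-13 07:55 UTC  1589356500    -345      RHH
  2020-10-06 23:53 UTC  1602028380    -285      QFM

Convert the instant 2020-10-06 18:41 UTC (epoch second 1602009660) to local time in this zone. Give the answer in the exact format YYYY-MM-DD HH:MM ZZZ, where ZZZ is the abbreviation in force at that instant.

2020-10-06 12:56 RHH

Query: 2020-10-06 18:41 UTC
Rule 2/3 (RHH, -05:45): 2020-05-13 07:55 UTC ≤ query < 2020-10-06 23:53 UTC
18·60 + 41 - 345 = 776 min
776 = 0·1440 + 776; 776 = 12·60 + 56 → 12:56, same day
→ 2020-10-06 12:56 RHH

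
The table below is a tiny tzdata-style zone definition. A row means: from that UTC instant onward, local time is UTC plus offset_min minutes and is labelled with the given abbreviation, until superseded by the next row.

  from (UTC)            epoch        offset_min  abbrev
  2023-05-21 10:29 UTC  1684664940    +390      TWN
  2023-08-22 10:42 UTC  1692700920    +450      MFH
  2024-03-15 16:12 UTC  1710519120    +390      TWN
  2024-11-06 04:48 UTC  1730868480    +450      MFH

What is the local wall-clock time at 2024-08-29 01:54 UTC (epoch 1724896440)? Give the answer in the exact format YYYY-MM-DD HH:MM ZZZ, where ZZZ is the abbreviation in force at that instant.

Query: 2024-08-29 01:54 UTC
Rule 3/4 (TWN, +06:30): 2024-03-15 16:12 UTC ≤ query < 2024-11-06 04:48 UTC
1·60 + 54 + 390 = 504 min
504 = 0·1440 + 504; 504 = 8·60 + 24 → 08:24, same day
→ 2024-08-29 08:24 TWN

2024-08-29 08:24 TWN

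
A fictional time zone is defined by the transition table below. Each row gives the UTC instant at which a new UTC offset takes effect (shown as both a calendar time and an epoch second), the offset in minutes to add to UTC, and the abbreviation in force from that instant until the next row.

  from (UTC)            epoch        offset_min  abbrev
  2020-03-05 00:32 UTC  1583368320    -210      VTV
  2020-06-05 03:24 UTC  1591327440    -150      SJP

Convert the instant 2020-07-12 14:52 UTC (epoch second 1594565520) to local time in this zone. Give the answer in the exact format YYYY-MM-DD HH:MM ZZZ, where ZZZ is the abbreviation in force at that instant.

Query: 2020-07-12 14:52 UTC
Rule 2/2 (SJP, -02:30): 2020-06-05 03:24 UTC ≤ query < +∞
14·60 + 52 - 150 = 742 min
742 = 0·1440 + 742; 742 = 12·60 + 22 → 12:22, same day
→ 2020-07-12 12:22 SJP

2020-07-12 12:22 SJP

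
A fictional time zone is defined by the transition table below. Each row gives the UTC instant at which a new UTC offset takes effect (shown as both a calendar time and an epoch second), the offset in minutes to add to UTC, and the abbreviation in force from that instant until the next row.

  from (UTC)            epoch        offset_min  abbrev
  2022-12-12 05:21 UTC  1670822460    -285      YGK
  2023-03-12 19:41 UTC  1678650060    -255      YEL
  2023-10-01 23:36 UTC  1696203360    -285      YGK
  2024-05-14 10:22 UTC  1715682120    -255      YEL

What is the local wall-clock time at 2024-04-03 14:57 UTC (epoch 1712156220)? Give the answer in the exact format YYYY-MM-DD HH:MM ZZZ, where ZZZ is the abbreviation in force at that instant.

2024-04-03 10:12 YGK

Query: 2024-04-03 14:57 UTC
Rule 3/4 (YGK, -04:45): 2023-10-01 23:36 UTC ≤ query < 2024-05-14 10:22 UTC
14·60 + 57 - 285 = 612 min
612 = 0·1440 + 612; 612 = 10·60 + 12 → 10:12, same day
→ 2024-04-03 10:12 YGK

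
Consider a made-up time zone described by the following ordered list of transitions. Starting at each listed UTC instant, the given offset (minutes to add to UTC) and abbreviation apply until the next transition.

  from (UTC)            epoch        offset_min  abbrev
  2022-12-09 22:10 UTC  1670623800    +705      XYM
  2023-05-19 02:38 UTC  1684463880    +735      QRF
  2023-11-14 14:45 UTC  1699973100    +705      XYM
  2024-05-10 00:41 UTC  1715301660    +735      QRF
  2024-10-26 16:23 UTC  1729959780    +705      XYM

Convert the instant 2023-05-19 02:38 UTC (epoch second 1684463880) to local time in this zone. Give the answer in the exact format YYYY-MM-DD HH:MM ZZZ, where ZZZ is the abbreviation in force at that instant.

Query: 2023-05-19 02:38 UTC
Rule 2/5 (QRF, +12:15): 2023-05-19 02:38 UTC ≤ query < 2023-11-14 14:45 UTC
2·60 + 38 + 735 = 893 min
893 = 0·1440 + 893; 893 = 14·60 + 53 → 14:53, same day
→ 2023-05-19 14:53 QRF

2023-05-19 14:53 QRF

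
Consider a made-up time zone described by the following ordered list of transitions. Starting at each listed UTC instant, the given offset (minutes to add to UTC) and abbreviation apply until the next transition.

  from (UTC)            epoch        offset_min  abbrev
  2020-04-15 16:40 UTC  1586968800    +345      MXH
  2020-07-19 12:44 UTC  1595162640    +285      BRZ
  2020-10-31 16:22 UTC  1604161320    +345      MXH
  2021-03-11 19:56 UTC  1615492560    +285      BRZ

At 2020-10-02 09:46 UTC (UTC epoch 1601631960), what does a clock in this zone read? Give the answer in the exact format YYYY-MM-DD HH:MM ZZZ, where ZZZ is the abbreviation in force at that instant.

2020-10-02 14:31 BRZ

Query: 2020-10-02 09:46 UTC
Rule 2/4 (BRZ, +04:45): 2020-07-19 12:44 UTC ≤ query < 2020-10-31 16:22 UTC
9·60 + 46 + 285 = 871 min
871 = 0·1440 + 871; 871 = 14·60 + 31 → 14:31, same day
→ 2020-10-02 14:31 BRZ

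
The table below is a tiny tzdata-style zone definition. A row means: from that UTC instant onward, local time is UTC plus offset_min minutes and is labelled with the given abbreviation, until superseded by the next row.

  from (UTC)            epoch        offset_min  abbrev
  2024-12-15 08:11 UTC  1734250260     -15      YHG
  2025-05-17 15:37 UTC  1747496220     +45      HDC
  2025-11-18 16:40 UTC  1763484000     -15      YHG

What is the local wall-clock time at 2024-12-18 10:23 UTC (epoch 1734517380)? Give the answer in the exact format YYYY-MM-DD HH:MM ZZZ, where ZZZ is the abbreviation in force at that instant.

Query: 2024-12-18 10:23 UTC
Rule 1/3 (YHG, -00:15): 2024-12-15 08:11 UTC ≤ query < 2025-05-17 15:37 UTC
10·60 + 23 - 15 = 608 min
608 = 0·1440 + 608; 608 = 10·60 + 8 → 10:08, same day
→ 2024-12-18 10:08 YHG

2024-12-18 10:08 YHG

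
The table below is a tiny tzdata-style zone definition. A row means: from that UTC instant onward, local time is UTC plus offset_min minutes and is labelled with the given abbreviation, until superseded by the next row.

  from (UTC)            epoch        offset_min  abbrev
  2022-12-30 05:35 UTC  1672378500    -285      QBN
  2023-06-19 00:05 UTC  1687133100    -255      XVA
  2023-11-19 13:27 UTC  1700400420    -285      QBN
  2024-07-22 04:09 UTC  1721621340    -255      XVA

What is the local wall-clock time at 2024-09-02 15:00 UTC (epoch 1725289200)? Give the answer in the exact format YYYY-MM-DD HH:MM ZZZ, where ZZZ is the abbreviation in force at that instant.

2024-09-02 10:45 XVA

Query: 2024-09-02 15:00 UTC
Rule 4/4 (XVA, -04:15): 2024-07-22 04:09 UTC ≤ query < +∞
15·60 + 0 - 255 = 645 min
645 = 0·1440 + 645; 645 = 10·60 + 45 → 10:45, same day
→ 2024-09-02 10:45 XVA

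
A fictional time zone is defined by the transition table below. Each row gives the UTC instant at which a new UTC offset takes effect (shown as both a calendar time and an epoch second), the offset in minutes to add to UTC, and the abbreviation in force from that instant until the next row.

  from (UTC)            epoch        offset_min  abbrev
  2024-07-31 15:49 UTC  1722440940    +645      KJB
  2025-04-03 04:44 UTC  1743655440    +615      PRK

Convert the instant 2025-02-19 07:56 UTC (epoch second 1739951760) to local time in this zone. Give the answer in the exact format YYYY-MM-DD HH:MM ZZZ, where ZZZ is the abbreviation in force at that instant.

Query: 2025-02-19 07:56 UTC
Rule 1/2 (KJB, +10:45): 2024-07-31 15:49 UTC ≤ query < 2025-04-03 04:44 UTC
7·60 + 56 + 645 = 1121 min
1121 = 0·1440 + 1121; 1121 = 18·60 + 41 → 18:41, same day
→ 2025-02-19 18:41 KJB

2025-02-19 18:41 KJB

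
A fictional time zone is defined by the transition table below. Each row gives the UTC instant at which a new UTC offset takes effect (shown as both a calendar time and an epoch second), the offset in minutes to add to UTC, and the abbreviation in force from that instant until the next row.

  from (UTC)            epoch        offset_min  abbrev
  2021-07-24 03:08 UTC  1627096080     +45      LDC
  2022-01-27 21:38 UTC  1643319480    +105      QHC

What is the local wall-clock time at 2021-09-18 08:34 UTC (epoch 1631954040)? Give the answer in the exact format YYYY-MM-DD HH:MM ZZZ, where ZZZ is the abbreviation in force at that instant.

Query: 2021-09-18 08:34 UTC
Rule 1/2 (LDC, +00:45): 2021-07-24 03:08 UTC ≤ query < 2022-01-27 21:38 UTC
8·60 + 34 + 45 = 559 min
559 = 0·1440 + 559; 559 = 9·60 + 19 → 09:19, same day
→ 2021-09-18 09:19 LDC

2021-09-18 09:19 LDC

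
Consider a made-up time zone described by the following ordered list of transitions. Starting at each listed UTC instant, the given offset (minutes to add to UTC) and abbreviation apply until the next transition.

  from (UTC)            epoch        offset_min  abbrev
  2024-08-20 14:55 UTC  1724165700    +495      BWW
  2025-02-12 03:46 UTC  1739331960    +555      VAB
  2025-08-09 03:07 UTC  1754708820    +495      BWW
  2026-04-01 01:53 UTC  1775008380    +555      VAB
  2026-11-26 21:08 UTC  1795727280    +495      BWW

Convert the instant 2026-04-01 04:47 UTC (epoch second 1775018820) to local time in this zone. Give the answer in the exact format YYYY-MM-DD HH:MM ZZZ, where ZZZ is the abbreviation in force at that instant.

2026-04-01 14:02 VAB

Query: 2026-04-01 04:47 UTC
Rule 4/5 (VAB, +09:15): 2026-04-01 01:53 UTC ≤ query < 2026-11-26 21:08 UTC
4·60 + 47 + 555 = 842 min
842 = 0·1440 + 842; 842 = 14·60 + 2 → 14:02, same day
→ 2026-04-01 14:02 VAB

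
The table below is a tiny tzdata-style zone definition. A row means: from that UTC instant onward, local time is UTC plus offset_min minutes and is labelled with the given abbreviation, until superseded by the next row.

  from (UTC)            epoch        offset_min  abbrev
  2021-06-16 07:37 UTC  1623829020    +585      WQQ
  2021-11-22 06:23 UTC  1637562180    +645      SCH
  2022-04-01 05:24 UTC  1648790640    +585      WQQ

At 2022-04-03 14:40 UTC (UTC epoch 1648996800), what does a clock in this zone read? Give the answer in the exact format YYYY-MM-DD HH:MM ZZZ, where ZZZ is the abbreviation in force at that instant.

Query: 2022-04-03 14:40 UTC
Rule 3/3 (WQQ, +09:45): 2022-04-01 05:24 UTC ≤ query < +∞
14·60 + 40 + 585 = 1465 min
1465 = 1·1440 + 25; 25 = 0·60 + 25 → 00:25, 2022-04-03 + 1 day = 2022-04-04
→ 2022-04-04 00:25 WQQ

2022-04-04 00:25 WQQ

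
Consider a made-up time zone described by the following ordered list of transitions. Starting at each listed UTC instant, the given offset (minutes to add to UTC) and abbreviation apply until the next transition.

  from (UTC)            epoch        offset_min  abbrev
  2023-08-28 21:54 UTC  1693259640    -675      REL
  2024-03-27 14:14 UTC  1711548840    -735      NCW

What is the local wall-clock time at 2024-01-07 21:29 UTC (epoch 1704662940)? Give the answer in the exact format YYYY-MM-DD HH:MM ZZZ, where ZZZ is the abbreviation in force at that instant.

Query: 2024-01-07 21:29 UTC
Rule 1/2 (REL, -11:15): 2023-08-28 21:54 UTC ≤ query < 2024-03-27 14:14 UTC
21·60 + 29 - 675 = 614 min
614 = 0·1440 + 614; 614 = 10·60 + 14 → 10:14, same day
→ 2024-01-07 10:14 REL

2024-01-07 10:14 REL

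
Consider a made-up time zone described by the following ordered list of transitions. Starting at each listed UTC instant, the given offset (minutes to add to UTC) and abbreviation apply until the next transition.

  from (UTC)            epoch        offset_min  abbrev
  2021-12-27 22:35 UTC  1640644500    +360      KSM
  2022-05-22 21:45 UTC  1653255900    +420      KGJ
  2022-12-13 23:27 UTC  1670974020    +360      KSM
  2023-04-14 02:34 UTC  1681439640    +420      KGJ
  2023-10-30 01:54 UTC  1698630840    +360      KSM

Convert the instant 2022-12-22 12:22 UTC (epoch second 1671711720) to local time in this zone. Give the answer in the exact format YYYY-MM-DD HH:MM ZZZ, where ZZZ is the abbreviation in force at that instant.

Query: 2022-12-22 12:22 UTC
Rule 3/5 (KSM, +06:00): 2022-12-13 23:27 UTC ≤ query < 2023-04-14 02:34 UTC
12·60 + 22 + 360 = 1102 min
1102 = 0·1440 + 1102; 1102 = 18·60 + 22 → 18:22, same day
→ 2022-12-22 18:22 KSM

2022-12-22 18:22 KSM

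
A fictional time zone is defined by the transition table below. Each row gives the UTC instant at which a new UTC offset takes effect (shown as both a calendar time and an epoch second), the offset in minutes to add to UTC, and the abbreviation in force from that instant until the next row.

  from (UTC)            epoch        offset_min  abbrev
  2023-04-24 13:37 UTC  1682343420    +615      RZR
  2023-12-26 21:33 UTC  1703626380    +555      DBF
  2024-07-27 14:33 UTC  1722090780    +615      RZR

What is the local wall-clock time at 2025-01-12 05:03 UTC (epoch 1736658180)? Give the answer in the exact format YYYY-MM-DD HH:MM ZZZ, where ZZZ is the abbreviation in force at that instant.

Query: 2025-01-12 05:03 UTC
Rule 3/3 (RZR, +10:15): 2024-07-27 14:33 UTC ≤ query < +∞
5·60 + 3 + 615 = 918 min
918 = 0·1440 + 918; 918 = 15·60 + 18 → 15:18, same day
→ 2025-01-12 15:18 RZR

2025-01-12 15:18 RZR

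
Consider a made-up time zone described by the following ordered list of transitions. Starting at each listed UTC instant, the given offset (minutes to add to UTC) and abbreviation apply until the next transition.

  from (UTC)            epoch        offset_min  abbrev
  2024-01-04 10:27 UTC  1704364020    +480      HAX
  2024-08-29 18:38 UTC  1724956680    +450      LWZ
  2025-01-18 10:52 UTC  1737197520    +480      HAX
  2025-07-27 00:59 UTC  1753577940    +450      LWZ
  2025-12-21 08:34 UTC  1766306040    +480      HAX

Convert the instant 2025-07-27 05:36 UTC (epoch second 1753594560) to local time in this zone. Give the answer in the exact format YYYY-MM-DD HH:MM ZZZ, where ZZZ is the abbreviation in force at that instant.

Query: 2025-07-27 05:36 UTC
Rule 4/5 (LWZ, +07:30): 2025-07-27 00:59 UTC ≤ query < 2025-12-21 08:34 UTC
5·60 + 36 + 450 = 786 min
786 = 0·1440 + 786; 786 = 13·60 + 6 → 13:06, same day
→ 2025-07-27 13:06 LWZ

2025-07-27 13:06 LWZ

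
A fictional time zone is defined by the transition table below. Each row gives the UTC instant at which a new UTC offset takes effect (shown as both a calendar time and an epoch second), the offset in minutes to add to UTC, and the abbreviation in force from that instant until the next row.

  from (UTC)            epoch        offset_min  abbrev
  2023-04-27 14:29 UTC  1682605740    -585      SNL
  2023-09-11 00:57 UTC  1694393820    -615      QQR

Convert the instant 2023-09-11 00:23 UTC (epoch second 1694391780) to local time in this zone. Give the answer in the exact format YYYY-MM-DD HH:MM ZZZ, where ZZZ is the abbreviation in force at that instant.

Query: 2023-09-11 00:23 UTC
Rule 1/2 (SNL, -09:45): 2023-04-27 14:29 UTC ≤ query < 2023-09-11 00:57 UTC
0·60 + 23 - 585 = -562 min
-562 = -1·1440 + 878; 878 = 14·60 + 38 → 14:38, 2023-09-11 - 1 day = 2023-09-10
→ 2023-09-10 14:38 SNL

2023-09-10 14:38 SNL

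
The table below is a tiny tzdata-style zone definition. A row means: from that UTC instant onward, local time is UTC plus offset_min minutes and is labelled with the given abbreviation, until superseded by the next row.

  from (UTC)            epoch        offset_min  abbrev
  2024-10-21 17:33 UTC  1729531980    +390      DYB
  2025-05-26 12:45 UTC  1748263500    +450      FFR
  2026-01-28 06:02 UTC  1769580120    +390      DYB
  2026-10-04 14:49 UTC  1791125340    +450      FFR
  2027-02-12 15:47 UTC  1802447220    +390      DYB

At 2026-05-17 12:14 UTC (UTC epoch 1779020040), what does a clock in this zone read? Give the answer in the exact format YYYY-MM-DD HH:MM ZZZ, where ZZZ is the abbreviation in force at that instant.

Query: 2026-05-17 12:14 UTC
Rule 3/5 (DYB, +06:30): 2026-01-28 06:02 UTC ≤ query < 2026-10-04 14:49 UTC
12·60 + 14 + 390 = 1124 min
1124 = 0·1440 + 1124; 1124 = 18·60 + 44 → 18:44, same day
→ 2026-05-17 18:44 DYB

2026-05-17 18:44 DYB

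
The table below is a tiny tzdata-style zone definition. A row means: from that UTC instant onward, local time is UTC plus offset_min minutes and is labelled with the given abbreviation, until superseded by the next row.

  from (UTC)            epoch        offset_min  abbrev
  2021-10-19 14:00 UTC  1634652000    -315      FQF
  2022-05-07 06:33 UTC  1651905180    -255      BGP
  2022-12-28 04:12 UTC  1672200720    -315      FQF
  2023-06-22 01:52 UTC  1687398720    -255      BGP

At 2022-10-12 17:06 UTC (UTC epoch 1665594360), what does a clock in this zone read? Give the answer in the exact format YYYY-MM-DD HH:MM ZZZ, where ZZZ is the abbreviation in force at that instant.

2022-10-12 12:51 BGP

Query: 2022-10-12 17:06 UTC
Rule 2/4 (BGP, -04:15): 2022-05-07 06:33 UTC ≤ query < 2022-12-28 04:12 UTC
17·60 + 6 - 255 = 771 min
771 = 0·1440 + 771; 771 = 12·60 + 51 → 12:51, same day
→ 2022-10-12 12:51 BGP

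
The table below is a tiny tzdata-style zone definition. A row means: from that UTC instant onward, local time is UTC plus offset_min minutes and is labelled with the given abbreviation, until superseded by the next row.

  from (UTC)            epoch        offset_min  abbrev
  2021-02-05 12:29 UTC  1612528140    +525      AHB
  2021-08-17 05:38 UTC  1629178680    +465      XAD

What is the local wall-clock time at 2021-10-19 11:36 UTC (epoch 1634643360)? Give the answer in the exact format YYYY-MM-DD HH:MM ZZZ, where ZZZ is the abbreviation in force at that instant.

Query: 2021-10-19 11:36 UTC
Rule 2/2 (XAD, +07:45): 2021-08-17 05:38 UTC ≤ query < +∞
11·60 + 36 + 465 = 1161 min
1161 = 0·1440 + 1161; 1161 = 19·60 + 21 → 19:21, same day
→ 2021-10-19 19:21 XAD

2021-10-19 19:21 XAD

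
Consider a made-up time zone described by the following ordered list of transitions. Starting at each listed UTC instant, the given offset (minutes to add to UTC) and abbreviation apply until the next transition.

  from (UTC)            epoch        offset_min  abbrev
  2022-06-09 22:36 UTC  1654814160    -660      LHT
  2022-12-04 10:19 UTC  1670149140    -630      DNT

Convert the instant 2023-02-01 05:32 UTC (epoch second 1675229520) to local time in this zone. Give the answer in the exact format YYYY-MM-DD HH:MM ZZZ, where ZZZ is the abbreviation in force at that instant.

Query: 2023-02-01 05:32 UTC
Rule 2/2 (DNT, -10:30): 2022-12-04 10:19 UTC ≤ query < +∞
5·60 + 32 - 630 = -298 min
-298 = -1·1440 + 1142; 1142 = 19·60 + 2 → 19:02, 2023-02-01 - 1 day = 2023-01-31
→ 2023-01-31 19:02 DNT

2023-01-31 19:02 DNT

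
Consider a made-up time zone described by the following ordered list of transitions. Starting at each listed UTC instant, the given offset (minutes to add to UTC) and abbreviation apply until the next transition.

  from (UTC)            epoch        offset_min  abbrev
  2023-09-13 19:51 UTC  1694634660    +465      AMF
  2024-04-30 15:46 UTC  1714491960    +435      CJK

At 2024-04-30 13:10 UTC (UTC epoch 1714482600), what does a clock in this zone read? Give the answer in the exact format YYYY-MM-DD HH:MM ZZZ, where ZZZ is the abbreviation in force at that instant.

2024-04-30 20:55 AMF

Query: 2024-04-30 13:10 UTC
Rule 1/2 (AMF, +07:45): 2023-09-13 19:51 UTC ≤ query < 2024-04-30 15:46 UTC
13·60 + 10 + 465 = 1255 min
1255 = 0·1440 + 1255; 1255 = 20·60 + 55 → 20:55, same day
→ 2024-04-30 20:55 AMF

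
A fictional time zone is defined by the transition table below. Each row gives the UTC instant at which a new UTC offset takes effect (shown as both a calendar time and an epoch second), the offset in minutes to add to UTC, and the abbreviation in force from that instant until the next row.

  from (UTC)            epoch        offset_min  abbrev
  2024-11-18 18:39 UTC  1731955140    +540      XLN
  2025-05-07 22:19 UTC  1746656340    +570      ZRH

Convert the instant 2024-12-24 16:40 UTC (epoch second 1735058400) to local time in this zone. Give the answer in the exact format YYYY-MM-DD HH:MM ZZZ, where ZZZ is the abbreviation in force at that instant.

2024-12-25 01:40 XLN

Query: 2024-12-24 16:40 UTC
Rule 1/2 (XLN, +09:00): 2024-11-18 18:39 UTC ≤ query < 2025-05-07 22:19 UTC
16·60 + 40 + 540 = 1540 min
1540 = 1·1440 + 100; 100 = 1·60 + 40 → 01:40, 2024-12-24 + 1 day = 2024-12-25
→ 2024-12-25 01:40 XLN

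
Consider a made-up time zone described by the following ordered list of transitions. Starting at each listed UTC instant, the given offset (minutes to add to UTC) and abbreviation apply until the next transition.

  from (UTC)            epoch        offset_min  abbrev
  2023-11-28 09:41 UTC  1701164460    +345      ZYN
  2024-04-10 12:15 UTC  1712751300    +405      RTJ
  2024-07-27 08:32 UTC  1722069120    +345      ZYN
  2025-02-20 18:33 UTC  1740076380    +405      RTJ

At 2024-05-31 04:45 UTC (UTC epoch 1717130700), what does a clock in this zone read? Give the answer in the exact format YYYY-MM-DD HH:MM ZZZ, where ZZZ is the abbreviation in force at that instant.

2024-05-31 11:30 RTJ

Query: 2024-05-31 04:45 UTC
Rule 2/4 (RTJ, +06:45): 2024-04-10 12:15 UTC ≤ query < 2024-07-27 08:32 UTC
4·60 + 45 + 405 = 690 min
690 = 0·1440 + 690; 690 = 11·60 + 30 → 11:30, same day
→ 2024-05-31 11:30 RTJ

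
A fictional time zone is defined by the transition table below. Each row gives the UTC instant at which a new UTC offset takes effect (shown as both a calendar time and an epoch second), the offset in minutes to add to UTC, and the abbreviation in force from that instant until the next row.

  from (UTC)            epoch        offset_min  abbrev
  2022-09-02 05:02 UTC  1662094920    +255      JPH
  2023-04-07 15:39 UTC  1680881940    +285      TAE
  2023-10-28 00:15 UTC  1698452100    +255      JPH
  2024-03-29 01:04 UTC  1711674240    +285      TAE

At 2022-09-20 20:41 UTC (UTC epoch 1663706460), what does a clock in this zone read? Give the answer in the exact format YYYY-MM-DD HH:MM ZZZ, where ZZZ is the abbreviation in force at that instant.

2022-09-21 00:56 JPH

Query: 2022-09-20 20:41 UTC
Rule 1/4 (JPH, +04:15): 2022-09-02 05:02 UTC ≤ query < 2023-04-07 15:39 UTC
20·60 + 41 + 255 = 1496 min
1496 = 1·1440 + 56; 56 = 0·60 + 56 → 00:56, 2022-09-20 + 1 day = 2022-09-21
→ 2022-09-21 00:56 JPH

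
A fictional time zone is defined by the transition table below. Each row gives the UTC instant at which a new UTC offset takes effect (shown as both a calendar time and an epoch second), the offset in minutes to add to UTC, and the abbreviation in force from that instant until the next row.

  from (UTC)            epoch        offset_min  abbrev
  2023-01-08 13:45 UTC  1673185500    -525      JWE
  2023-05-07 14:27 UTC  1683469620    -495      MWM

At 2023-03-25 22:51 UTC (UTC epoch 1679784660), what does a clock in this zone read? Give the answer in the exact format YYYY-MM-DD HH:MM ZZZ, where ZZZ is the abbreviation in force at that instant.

Query: 2023-03-25 22:51 UTC
Rule 1/2 (JWE, -08:45): 2023-01-08 13:45 UTC ≤ query < 2023-05-07 14:27 UTC
22·60 + 51 - 525 = 846 min
846 = 0·1440 + 846; 846 = 14·60 + 6 → 14:06, same day
→ 2023-03-25 14:06 JWE

2023-03-25 14:06 JWE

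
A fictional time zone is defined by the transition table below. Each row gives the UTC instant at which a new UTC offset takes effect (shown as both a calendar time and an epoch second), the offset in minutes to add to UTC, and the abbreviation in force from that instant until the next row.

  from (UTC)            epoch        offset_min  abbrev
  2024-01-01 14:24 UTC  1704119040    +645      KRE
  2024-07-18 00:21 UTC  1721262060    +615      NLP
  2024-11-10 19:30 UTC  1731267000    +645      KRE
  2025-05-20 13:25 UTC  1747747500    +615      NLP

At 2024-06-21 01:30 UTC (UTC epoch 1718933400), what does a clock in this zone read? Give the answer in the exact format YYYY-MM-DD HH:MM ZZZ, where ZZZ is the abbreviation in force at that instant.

Query: 2024-06-21 01:30 UTC
Rule 1/4 (KRE, +10:45): 2024-01-01 14:24 UTC ≤ query < 2024-07-18 00:21 UTC
1·60 + 30 + 645 = 735 min
735 = 0·1440 + 735; 735 = 12·60 + 15 → 12:15, same day
→ 2024-06-21 12:15 KRE

2024-06-21 12:15 KRE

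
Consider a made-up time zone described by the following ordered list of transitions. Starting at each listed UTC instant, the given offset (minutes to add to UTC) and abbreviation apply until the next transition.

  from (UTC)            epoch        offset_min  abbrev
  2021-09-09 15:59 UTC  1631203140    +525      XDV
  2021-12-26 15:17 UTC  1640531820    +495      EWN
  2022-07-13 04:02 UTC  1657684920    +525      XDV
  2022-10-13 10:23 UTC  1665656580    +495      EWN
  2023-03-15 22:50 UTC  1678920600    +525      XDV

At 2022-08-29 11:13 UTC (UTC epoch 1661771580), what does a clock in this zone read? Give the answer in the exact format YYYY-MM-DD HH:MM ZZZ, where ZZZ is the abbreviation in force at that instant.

Query: 2022-08-29 11:13 UTC
Rule 3/5 (XDV, +08:45): 2022-07-13 04:02 UTC ≤ query < 2022-10-13 10:23 UTC
11·60 + 13 + 525 = 1198 min
1198 = 0·1440 + 1198; 1198 = 19·60 + 58 → 19:58, same day
→ 2022-08-29 19:58 XDV

2022-08-29 19:58 XDV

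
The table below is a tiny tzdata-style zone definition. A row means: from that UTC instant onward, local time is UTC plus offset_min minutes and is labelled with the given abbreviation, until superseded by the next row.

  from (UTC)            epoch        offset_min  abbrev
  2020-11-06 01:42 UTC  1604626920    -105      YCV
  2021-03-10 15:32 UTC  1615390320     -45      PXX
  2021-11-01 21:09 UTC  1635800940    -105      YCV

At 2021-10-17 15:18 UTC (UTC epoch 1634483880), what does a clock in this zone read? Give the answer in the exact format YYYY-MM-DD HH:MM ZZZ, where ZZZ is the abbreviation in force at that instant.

Query: 2021-10-17 15:18 UTC
Rule 2/3 (PXX, -00:45): 2021-03-10 15:32 UTC ≤ query < 2021-11-01 21:09 UTC
15·60 + 18 - 45 = 873 min
873 = 0·1440 + 873; 873 = 14·60 + 33 → 14:33, same day
→ 2021-10-17 14:33 PXX

2021-10-17 14:33 PXX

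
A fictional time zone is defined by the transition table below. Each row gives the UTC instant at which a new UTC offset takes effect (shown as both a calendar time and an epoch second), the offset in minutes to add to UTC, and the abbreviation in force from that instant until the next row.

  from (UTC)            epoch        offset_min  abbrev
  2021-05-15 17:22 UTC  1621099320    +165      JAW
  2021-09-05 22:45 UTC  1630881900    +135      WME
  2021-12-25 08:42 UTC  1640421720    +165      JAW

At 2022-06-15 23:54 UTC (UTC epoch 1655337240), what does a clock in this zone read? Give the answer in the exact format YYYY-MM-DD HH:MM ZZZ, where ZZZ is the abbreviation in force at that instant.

Query: 2022-06-15 23:54 UTC
Rule 3/3 (JAW, +02:45): 2021-12-25 08:42 UTC ≤ query < +∞
23·60 + 54 + 165 = 1599 min
1599 = 1·1440 + 159; 159 = 2·60 + 39 → 02:39, 2022-06-15 + 1 day = 2022-06-16
→ 2022-06-16 02:39 JAW

2022-06-16 02:39 JAW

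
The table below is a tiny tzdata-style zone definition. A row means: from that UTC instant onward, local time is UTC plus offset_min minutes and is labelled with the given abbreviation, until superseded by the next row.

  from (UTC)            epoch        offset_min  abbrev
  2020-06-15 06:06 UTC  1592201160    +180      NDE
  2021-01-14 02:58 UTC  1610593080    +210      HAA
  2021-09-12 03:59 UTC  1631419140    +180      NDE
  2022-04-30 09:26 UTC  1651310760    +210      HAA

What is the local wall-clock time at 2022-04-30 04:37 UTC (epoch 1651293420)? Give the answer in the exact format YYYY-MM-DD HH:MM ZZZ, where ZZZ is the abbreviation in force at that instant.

2022-04-30 07:37 NDE

Query: 2022-04-30 04:37 UTC
Rule 3/4 (NDE, +03:00): 2021-09-12 03:59 UTC ≤ query < 2022-04-30 09:26 UTC
4·60 + 37 + 180 = 457 min
457 = 0·1440 + 457; 457 = 7·60 + 37 → 07:37, same day
→ 2022-04-30 07:37 NDE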